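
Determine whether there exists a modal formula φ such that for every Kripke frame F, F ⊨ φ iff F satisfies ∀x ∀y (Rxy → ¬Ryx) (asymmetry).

If a class were modally definable it would be closed under surjective bounded morphisms (Goldblatt–Thomason).
The 5-cycle (worlds 0,1,2,3,4 with 0→1→2→3→4→0) is asymmetric. Mapping every world to a single reflexive point • is a surjective bounded morphism, and the reflexive point is not asymmetric (R•• but asymmetry requires ¬R••).
So the class is not modally definable.

No — not modally definable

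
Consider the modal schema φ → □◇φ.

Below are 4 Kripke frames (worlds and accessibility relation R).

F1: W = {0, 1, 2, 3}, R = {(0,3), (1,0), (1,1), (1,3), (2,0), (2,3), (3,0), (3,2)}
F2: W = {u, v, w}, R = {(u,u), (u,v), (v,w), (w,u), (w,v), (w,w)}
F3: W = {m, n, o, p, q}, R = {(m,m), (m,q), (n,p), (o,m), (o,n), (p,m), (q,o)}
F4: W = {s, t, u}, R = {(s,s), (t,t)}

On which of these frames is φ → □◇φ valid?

F4

Frame correspondent (Sahlqvist): ∀x ∀y (Rxy → Ryx) — i.e. symmetry.
F1: fails — R10 but not R01.
F2: fails — Ruv but not Rvu.
F3: fails — Rom but not Rmo.
F4: satisfies the condition.
Valid on: F4.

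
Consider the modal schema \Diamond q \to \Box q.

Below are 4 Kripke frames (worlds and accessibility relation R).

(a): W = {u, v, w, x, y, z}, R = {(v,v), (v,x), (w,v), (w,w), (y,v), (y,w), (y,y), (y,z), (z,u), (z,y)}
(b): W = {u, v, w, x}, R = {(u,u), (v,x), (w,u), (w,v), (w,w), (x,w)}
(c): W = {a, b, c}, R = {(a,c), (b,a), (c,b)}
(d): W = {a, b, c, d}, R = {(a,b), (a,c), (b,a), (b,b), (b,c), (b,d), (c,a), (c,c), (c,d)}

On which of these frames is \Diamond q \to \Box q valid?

(c)

Frame correspondent (Sahlqvist): \forall x \forall y \forall z (Rxy \wedge Rxz \to y = z) — i.e. partial functionality.
(a): fails — v sees both v and x.
(b): fails — w sees both u and v.
(c): ✓.
(d): fails — a sees both b and c.
Valid on: (c).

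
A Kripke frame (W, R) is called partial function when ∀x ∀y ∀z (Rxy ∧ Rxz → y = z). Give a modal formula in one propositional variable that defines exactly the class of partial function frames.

This is partial functionality; the standard corresponding axiom is CD: ◇r → □r.

◇r → □r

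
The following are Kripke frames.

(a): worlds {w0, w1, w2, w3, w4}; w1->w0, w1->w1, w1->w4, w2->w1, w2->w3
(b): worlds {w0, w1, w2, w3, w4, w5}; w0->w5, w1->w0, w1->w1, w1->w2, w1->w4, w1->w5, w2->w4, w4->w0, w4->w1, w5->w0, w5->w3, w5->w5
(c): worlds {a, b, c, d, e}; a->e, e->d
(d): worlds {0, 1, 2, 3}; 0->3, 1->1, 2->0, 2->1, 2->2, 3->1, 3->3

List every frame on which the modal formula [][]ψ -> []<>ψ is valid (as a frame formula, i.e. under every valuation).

Frame correspondent (Sahlqvist): forall x forall z (xRz -> exists w (x R^2 w & zRw)) — i.e. a generalized confluence (Geach) condition.
(a): fails — w1Rw0 but no w with w1R²w and w0Rw.
(b): fails — w5Rw3 but no w with w5R²w and w3Rw.
(c): fails — eRd but no w with eR²w and dRw.
(d): holds.

(d)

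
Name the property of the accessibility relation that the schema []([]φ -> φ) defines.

This is the T□ axiom.
Its frame correspondent is shift-reflexivity — forall x forall y (Rxy -> Ryy).

shift-reflexivity: forall x forall y (Rxy -> Ryy)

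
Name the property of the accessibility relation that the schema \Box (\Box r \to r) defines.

shift-reflexivity

This schema is the T□ axiom.
Its frame correspondent is shift-reflexivity — \forall x \forall y (Rxy \to Ryy).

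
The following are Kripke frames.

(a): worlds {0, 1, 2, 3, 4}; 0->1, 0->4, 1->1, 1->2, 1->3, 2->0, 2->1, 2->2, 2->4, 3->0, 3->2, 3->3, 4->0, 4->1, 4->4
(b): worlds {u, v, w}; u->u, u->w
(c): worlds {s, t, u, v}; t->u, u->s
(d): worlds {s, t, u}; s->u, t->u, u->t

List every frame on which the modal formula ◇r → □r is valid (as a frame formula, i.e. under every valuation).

Frame correspondent (Sahlqvist): ∀x ∀y ∀z (Rxy ∧ Rxz → y = z) — i.e. partial functionality.
(a): fails — 0 sees both 1 and 4.
(b): fails — u sees both u and w.
(c): ✓.
(d): ✓.
Valid on: (c), (d).

(c), (d)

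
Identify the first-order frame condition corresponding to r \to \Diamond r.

reflexivity

Equivalently (dual form): □r → r.
Suppose □r→r is valid. At any x set V(r)={w : Rxw}. Then □r holds at x, so r holds at x, i.e. Rxx.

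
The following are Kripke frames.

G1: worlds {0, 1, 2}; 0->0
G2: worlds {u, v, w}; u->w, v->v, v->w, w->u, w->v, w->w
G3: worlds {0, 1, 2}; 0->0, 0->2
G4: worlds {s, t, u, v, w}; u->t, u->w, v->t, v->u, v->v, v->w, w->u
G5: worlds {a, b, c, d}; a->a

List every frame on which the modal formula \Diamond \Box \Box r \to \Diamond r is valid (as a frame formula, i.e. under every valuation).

G1, G2, G5

Frame correspondent (Sahlqvist): \forall x \forall y (xRy \to \exists w (y R^2 w \wedge xRw)) — i.e. a generalized confluence (Geach) condition.
G1: holds.
G2: holds.
G3: fails — 0R2 but no w with 2R²w and 0Rw.
G4: fails — uRt but no w* with tR²w* and uRw*.
G5: holds.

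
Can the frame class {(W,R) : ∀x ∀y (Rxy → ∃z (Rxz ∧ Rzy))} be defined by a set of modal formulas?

Definable; □□r → □r defines it

Yes: it is density, defined by the C4 schema □□r → □r.
Suppose □□r→□r is valid. Take Rxy and set V(r)={w : xR²w}. Then □□r at x, so □r at x, so r at y, i.e. ∃z(Rxz∧Rzy).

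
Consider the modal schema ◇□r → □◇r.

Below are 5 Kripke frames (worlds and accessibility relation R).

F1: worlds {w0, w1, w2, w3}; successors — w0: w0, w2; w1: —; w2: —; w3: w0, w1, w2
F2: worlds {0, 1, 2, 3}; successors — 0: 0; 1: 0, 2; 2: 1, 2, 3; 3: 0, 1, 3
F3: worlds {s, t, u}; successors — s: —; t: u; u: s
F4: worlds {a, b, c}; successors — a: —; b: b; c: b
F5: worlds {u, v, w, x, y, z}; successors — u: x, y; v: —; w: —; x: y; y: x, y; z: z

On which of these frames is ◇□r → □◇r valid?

F4, F5

This is the axiom for convergence; its first-order frame correspondent is ∀x ∀y ∀z (Rxy ∧ Rxz → ∃w (Ryw ∧ Rzw)).
F1: fails — Rw0w2 and Rw0w2 but w2 and w2 have no common successor.
F2: fails — R10 and R12 but 0 and 2 have no common successor.
F3: fails — Rus and Rus but s and s have no common successor.
F4: satisfies the condition.
F5: satisfies the condition.
Valid on: F4, F5.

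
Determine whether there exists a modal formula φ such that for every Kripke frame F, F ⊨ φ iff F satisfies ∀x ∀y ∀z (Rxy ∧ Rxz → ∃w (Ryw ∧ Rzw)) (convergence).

Definable; ◇□r → □◇r defines it

Yes: it is convergence, defined by the .2 schema ◇□r → □◇r.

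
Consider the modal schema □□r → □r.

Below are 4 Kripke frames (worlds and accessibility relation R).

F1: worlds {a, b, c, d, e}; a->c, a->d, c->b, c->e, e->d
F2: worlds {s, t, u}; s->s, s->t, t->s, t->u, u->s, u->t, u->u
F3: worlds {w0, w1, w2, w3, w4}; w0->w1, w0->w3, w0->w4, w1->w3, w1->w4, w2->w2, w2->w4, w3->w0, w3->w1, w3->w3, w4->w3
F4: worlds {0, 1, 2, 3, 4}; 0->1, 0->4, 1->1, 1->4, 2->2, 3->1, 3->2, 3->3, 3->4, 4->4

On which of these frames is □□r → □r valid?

Frame correspondent (Sahlqvist): ∀x ∀y (Rxy → ∃z (Rxz ∧ Rzy)) — i.e. density.
F1: fails — Red but no z with Rez and Rzd.
F2: satisfies the condition.
F3: fails — Rw1w4 but no z with Rw1z and Rzw4.
F4: satisfies the condition.
Valid on: F2, F4.

F2, F4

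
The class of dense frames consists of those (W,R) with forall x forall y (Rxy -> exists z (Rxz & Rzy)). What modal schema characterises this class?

□□ψ → □ψ

The condition is density. The C4 schema □□ψ → □ψ defines it.
Suppose □□ψ→□ψ is valid. Take Rxy and set V(ψ)={w : xR²w}. Then □□ψ at x, so □ψ at x, so ψ at y, i.e. ∃z(Rxz∧Rzy).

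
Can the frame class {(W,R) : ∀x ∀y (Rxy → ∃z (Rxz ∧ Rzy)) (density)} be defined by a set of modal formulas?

Yes, by □□p → □p

The condition is density. A defining modal formula is □□p → □p.
Suppose □□p→□p is valid. Take Rxy and set V(p)={w : xR²w}. Then □□p at x, so □p at x, so p at y, i.e. ∃z(Rxz∧Rzy).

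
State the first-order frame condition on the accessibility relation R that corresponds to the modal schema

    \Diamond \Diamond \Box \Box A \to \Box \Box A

This is a Sahlqvist (Geach-type) schema ◇^2□^2A → □^2◇^0A.
Minimal-valuation argument: fix x; take any y with xR^2y and any z with xR^2z. Set V(A) to the set of worlds R-reachable from y in exactly 2 steps. Then □^2A holds at y, so the antecedent holds at x; validity forces ◇^0A at z, giving a w with zR^0w and yR^2w.
First-order correspondent: \forall x \forall y \forall z ((x R^2 y \wedge x R^2 z) \to \exists w (y R^2 w \wedge z = w)).

\forall x \forall y \forall z ((x R^2 y \wedge x R^2 z) \to \exists w (y R^2 w \wedge z = w))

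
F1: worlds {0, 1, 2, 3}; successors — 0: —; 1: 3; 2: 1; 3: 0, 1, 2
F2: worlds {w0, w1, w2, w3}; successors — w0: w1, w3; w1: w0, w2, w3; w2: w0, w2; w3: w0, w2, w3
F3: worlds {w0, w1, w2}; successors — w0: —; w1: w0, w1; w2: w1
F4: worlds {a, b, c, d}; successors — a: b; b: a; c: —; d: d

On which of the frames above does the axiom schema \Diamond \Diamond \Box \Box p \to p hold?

F4

Frame correspondent (Sahlqvist): \forall x \forall y (x R^2 y \to \exists w (y R^2 w \wedge x = w)) — i.e. a generalized confluence (Geach) condition.
F1: fails — 1R²0 but no w with 0R²w and 1=w.
F2: fails — w1R²w0 but no w with w0R²w and w1=w.
F3: fails — w1R²w0 but no w with w0R²w and w1=w.
F4: ✓.
Valid on: F4.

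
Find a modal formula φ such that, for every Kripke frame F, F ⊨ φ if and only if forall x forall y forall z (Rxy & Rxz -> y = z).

The condition is partial functionality. The CD schema ◇q → □q defines it.
Suppose ◇q→□q is valid. Take Rxy, Rxz and set V(q)={y}. Then ◇q at x, so □q at x, so q at z, i.e. z=y.

◇q → □q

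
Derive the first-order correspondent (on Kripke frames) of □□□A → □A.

∀x ∀z (xRz → ∃w (xR³w ∧ z = w))

This is a Sahlqvist (Geach-type) schema ◇^0□^3A → □^1◇^0A.
Minimal-valuation argument: fix x; take any y with xR^0y and any z with xR^1z. Set V(A) to the set of worlds R-reachable from y in exactly 3 steps. Then □^3A holds at y, so the antecedent holds at x; validity forces ◇^0A at z, giving a w with zR^0w and yR^3w.
First-order correspondent: ∀x ∀z (xRz → ∃w (xR³w ∧ z = w)).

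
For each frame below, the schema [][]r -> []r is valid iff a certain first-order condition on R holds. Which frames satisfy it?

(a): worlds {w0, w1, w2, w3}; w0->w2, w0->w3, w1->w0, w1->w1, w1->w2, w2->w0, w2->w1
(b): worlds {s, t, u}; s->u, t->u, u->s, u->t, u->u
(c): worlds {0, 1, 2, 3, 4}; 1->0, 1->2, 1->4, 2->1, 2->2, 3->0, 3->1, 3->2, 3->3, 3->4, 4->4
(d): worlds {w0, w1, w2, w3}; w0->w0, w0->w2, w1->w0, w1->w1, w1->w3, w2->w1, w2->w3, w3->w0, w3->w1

(b), (d)

The schema corresponds to density: forall x forall y (Rxy -> exists z (Rxz & Rzy)).
(a): fails — Rw0w2 but no z with Rw0z and Rzw2.
(b): holds.
(c): fails — R10 but no z with R1z and Rz0.
(d): holds.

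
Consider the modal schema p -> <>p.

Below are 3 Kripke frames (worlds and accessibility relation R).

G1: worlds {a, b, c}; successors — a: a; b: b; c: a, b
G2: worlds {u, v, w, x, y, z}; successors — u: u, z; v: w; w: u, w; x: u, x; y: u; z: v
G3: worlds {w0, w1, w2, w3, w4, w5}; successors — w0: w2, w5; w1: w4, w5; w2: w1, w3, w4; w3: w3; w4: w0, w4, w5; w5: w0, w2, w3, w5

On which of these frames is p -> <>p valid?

none

The schema corresponds to reflexivity: forall x Rxx.
G1: fails — world c does not see itself.
G2: fails — world v does not see itself.
G3: fails — world w0 does not see itself.
Valid on no frame.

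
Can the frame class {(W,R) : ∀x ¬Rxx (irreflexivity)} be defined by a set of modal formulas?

Any modally definable frame class is closed under surjective bounded morphisms.
The 2-cycle (worlds 0,1 with 0→1→0) is irreflexive, and the map sending every world to a single reflexive point • is a surjective bounded morphism (forth: every edge maps to (•,•); back: every world has a successor). So any modal formula valid on the 2-cycle is also valid on the reflexive point, which is not irreflexive.
So the class is not modally definable.

Not definable by any modal formula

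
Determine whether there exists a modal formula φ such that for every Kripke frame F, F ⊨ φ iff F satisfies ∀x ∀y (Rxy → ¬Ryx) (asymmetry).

Modal frame validity is preserved under surjective bounded morphisms.
The 5-cycle (worlds 0,1,2,3,4 with 0→1→2→3→4→0) is asymmetric. Mapping every world to a single reflexive point • is a surjective bounded morphism, and the reflexive point is not asymmetric (R•• but asymmetry requires ¬R••).
Hence asymmetry is not modally definable.

Not definable by any modal formula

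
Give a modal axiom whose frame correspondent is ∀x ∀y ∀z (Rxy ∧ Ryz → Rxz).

□p → □□p

A defining formula is □p → □□p (the 4 axiom).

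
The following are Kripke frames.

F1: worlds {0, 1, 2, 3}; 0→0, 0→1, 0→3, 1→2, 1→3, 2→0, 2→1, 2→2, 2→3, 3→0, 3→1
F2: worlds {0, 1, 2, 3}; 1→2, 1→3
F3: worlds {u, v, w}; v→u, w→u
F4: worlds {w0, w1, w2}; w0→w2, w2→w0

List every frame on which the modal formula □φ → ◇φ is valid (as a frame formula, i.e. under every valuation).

The schema corresponds to seriality: ∀x ∃y Rxy.
F1: holds.
F2: fails — world 0 has no successor.
F3: fails — world u has no successor.
F4: fails — world w1 has no successor.

F1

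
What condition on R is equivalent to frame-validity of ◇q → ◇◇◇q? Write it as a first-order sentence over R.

This is a Sahlqvist (Geach-type) schema ◇^1□^0q → □^0◇^3q.
Minimal-valuation argument: fix x; take any y with xR^1y and any z with xR^0z. Set V(q) to the set of worlds R-reachable from y in exactly 0 steps. Then □^0q holds at y, so the antecedent holds at x; validity forces ◇^3q at z, giving a w with zR^3w and yR^0w.
First-order correspondent: ∀x ∀y (xRy → ∃w (y = w ∧ xR³w)).

∀x ∀y (xRy → ∃w (y = w ∧ xR³w))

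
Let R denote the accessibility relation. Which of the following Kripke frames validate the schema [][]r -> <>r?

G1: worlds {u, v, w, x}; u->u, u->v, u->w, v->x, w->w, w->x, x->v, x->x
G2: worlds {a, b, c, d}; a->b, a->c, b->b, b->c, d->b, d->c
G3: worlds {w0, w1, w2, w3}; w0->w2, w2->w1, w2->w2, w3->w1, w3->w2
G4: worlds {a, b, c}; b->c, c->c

The schema corresponds to a generalized confluence (Geach) condition: forall x exists w (x R^2 w & xRw).
G1: ✓.
G2: fails — at c but no w with cR²w and cRw.
G3: fails — at w1 but no w with w1R²w and w1Rw.
G4: fails — at a but no w with aR²w and aRw.

G1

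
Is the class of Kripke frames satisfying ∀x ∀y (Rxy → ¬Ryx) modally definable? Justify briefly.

Not modally definable

Any modally definable frame class is closed under surjective bounded morphisms.
The 3-cycle (worlds 0,1,2 with 0→1→2→0) is asymmetric. Mapping every world to a single reflexive point • is a surjective bounded morphism, and the reflexive point is not asymmetric (R•• but asymmetry requires ¬R••).
So no modal formula (or set of formulas) defines exactly the asymmetric frames.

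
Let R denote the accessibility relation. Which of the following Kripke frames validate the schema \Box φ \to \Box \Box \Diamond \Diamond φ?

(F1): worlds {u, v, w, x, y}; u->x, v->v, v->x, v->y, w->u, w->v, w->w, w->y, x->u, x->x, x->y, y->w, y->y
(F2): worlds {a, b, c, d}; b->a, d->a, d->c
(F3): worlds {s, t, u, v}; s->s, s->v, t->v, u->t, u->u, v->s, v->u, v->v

Frame correspondent (Sahlqvist): \forall x \forall z (x R^2 z \to \exists w (xRw \wedge z R^2 w)) — i.e. a generalized confluence (Geach) condition.
(F1): fails — uR²y but no t with uRt and yR²t.
(F2): ✓.
(F3): ✓.
Valid on: (F2), (F3).

(F2), (F3)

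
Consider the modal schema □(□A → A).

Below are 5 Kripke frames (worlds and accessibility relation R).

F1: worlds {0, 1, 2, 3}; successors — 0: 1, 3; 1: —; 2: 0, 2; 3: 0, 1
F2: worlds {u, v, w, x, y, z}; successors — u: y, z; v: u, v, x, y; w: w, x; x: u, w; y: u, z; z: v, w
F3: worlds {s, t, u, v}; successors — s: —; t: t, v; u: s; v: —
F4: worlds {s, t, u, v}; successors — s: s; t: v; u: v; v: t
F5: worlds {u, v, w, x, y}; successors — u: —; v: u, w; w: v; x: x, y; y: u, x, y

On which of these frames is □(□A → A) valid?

This is the axiom for shift-reflexivity; its first-order frame correspondent is ∀x ∀y (Rxy → Ryy).
F1: fails — R31 but not R11.
F2: fails — Ruz but not Rzz.
F3: fails — Rus but not Rss.
F4: fails — Rvt but not Rtt.
F5: fails — Rvw but not Rww.
Valid on no frame.

none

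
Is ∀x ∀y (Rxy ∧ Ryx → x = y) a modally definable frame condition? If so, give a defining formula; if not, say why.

Modal frame validity is preserved under surjective bounded morphisms.
The 4-cycle (worlds s,t,u,v with s→t→u→v→s) is antisymmetric. Sending even-indexed worlds to s and odd-indexed worlds to t is a surjective bounded morphism onto the two-world frame with s↔t, which is not antisymmetric.
So no modal formula (or set of formulas) defines exactly the antisymmetric frames.

Not modally definable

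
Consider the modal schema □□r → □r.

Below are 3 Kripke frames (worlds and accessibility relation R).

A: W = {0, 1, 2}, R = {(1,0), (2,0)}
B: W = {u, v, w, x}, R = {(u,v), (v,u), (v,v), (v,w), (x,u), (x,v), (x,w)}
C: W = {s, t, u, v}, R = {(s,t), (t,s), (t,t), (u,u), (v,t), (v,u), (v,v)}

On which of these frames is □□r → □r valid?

Frame correspondent (Sahlqvist): ∀x ∀y (Rxy → ∃z (Rxz ∧ Rzy)) — i.e. density.
A: fails — R10 but no z with R1z and Rz0.
B: holds.
C: holds.
Valid on: B, C.

B, C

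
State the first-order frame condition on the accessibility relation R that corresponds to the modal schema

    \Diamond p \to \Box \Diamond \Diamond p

This is a Sahlqvist (Geach-type) schema ◇^1□^0p → □^1◇^2p.
Minimal-valuation argument: fix x; take any y with xR^1y and any z with xR^1z. Set V(p) to the set of worlds R-reachable from y in exactly 0 steps. Then □^0p holds at y, so the antecedent holds at x; validity forces ◇^2p at z, giving a w with zR^2w and yR^0w.
First-order correspondent: \forall x \forall y \forall z ((xRy \wedge xRz) \to \exists w (y = w \wedge z R^2 w)).

\forall x \forall y \forall z ((xRy \wedge xRz) \to \exists w (y = w \wedge z R^2 w))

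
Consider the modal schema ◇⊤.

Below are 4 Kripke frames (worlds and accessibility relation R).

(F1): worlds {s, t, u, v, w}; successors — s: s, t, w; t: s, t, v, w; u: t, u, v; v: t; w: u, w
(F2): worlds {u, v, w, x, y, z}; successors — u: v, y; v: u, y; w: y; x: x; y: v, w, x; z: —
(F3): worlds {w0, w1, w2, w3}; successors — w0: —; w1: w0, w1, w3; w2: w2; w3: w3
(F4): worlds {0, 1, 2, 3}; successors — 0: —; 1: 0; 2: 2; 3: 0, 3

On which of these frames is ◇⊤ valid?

(F1)

This is the axiom for seriality; its first-order frame correspondent is ∀x ∃y Rxy.
(F1): holds.
(F2): fails — world z has no successor.
(F3): fails — world w0 has no successor.
(F4): fails — world 0 has no successor.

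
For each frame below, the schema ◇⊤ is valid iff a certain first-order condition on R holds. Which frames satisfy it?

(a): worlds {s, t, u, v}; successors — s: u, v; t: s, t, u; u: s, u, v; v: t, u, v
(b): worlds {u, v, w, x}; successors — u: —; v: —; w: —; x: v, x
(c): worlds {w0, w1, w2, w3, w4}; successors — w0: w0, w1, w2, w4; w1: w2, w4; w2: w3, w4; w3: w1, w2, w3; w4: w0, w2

The schema corresponds to seriality: ∀x ∃y Rxy.
(a): satisfies the condition.
(b): fails — world u has no successor.
(c): satisfies the condition.
Valid on: (a), (c).

(a), (c)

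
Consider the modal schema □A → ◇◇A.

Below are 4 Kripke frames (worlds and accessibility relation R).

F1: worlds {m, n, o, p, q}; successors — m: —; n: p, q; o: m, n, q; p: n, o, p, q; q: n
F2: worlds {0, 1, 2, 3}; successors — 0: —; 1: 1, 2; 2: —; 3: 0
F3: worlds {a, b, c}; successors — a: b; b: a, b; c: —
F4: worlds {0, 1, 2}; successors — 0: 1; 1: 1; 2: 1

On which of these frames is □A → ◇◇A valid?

F4

The schema corresponds to a generalized confluence (Geach) condition: ∀x ∃w (xRw ∧ xR²w).
F1: fails — at m but no w with mRw and mR²w.
F2: fails — at 0 but no w with 0Rw and 0R²w.
F3: fails — at c but no w with cRw and cR²w.
F4: satisfies the condition.
Valid on: F4.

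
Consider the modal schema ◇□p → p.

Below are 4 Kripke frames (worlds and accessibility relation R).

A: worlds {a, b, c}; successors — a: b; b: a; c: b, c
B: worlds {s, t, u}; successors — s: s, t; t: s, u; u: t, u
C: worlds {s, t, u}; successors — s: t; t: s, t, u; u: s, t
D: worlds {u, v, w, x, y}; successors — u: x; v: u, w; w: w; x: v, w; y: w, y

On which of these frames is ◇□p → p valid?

B

This is the axiom for symmetry; its first-order frame correspondent is ∀x ∀y (Rxy → Ryx).
A: fails — Rcb but not Rbc.
B: holds.
C: fails — Rus but not Rsu.
D: fails — Rxw but not Rwx.
Valid on: B.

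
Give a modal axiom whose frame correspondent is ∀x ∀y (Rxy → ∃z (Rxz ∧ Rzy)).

□□p → □p

The condition is density. The C4 schema □□p → □p defines it.
Suppose □□p→□p is valid. Take Rxy and set V(p)={w : xR²w}. Then □□p at x, so □p at x, so p at y, i.e. ∃z(Rxz∧Rzy).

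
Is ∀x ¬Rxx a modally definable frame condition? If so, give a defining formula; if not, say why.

Not definable by any modal formula

Modal frame validity is preserved under surjective bounded morphisms.
The 4-cycle (worlds w0,w1,w2,w3 with w0→w1→w2→w3→w0) is irreflexive, and the map sending every world to a single reflexive point • is a surjective bounded morphism (forth: every edge maps to (•,•); back: every world has a successor). So any modal formula valid on the 4-cycle is also valid on the reflexive point, which is not irreflexive.
Hence irreflexivity is not modally definable.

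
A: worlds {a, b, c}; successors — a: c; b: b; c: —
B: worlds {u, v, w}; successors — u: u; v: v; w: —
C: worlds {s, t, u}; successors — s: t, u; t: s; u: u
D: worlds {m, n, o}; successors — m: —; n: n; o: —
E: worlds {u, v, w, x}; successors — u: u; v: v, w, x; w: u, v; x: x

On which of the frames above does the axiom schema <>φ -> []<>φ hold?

Frame correspondent (Sahlqvist): forall x forall y forall z (Rxy & Rxz -> Ryz) — i.e. the Euclidean property.
A: fails — Rac and Rac but not Rcc.
B: ✓.
C: fails — Rsu and Rst but not Rut.
D: ✓.
E: fails — Rvw and Rvw but not Rww.
Valid on: B, D.

B, D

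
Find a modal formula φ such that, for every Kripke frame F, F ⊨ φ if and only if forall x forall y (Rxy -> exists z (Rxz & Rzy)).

The condition is density. The C4 schema □□q → □q defines it.
Suppose □□q→□q is valid. Take Rxy and set V(q)={w : xR²w}. Then □□q at x, so □q at x, so q at y, i.e. ∃z(Rxz∧Rzy).

□□q → □q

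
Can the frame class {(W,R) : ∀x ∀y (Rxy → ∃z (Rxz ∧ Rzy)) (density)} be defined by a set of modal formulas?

The condition is density. A defining modal formula is □□p → □p.
Suppose □□p→□p is valid. Take Rxy and set V(p)={w : xR²w}. Then □□p at x, so □p at x, so p at y, i.e. ∃z(Rxz∧Rzy).

Definable; □□p → □p defines it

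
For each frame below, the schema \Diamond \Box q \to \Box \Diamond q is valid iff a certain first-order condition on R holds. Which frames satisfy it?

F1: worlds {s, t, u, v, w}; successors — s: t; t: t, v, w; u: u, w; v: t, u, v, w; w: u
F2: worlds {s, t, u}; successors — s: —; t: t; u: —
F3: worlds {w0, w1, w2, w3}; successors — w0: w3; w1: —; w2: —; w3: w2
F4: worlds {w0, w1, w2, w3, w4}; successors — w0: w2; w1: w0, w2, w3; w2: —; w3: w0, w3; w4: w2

F2

Frame correspondent (Sahlqvist): \forall x \forall y \forall z (Rxy \wedge Rxz \to \exists w (Ryw \wedge Rzw)) — i.e. convergence.
F1: fails — Rtw and Rtt but w and t have no common successor.
F2: holds.
F3: fails — Rw3w2 and Rw3w2 but w2 and w2 have no common successor.
F4: fails — Rw0w2 and Rw0w2 but w2 and w2 have no common successor.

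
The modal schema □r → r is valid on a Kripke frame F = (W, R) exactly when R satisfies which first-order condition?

This schema is the T axiom.
It corresponds to reflexivity: ∀x Rxx.

reflexivity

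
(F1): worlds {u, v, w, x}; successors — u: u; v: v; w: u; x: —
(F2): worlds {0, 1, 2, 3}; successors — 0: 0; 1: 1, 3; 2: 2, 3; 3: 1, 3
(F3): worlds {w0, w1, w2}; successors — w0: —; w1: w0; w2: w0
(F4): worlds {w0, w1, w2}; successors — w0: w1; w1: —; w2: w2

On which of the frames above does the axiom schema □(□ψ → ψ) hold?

(F1), (F2)

The schema corresponds to shift-reflexivity: ∀x ∀y (Rxy → Ryy).
(F1): ✓.
(F2): ✓.
(F3): fails — Rw1w0 but not Rw0w0.
(F4): fails — Rw0w1 but not Rw1w1.
Valid on: (F1), (F2).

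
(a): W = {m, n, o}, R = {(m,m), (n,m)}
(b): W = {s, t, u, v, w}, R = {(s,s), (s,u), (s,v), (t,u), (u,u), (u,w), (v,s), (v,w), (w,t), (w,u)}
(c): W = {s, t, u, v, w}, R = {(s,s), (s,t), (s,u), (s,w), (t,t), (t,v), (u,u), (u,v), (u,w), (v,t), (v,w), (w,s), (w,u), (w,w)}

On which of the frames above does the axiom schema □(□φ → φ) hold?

Frame correspondent (Sahlqvist): ∀x ∀y (Rxy → Ryy) — i.e. shift-reflexivity.
(a): condition met.
(b): fails — Rwt but not Rtt.
(c): fails — Ruv but not Rvv.
Valid on: (a).

(a)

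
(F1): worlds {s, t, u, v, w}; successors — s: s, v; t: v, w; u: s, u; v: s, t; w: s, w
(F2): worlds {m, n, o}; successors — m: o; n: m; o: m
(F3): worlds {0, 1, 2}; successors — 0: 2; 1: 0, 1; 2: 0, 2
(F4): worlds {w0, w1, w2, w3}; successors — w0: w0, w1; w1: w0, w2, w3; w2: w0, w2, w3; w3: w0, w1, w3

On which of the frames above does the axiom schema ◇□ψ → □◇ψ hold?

Frame correspondent (Sahlqvist): ∀x ∀y ∀z (Rxy ∧ Rxz → ∃w (Ryw ∧ Rzw)) — i.e. convergence.
(F1): ✓.
(F2): ✓.
(F3): fails — R10 and R11 but 0 and 1 have no common successor.
(F4): ✓.
Valid on: (F1), (F2), (F4).

(F1), (F2), (F4)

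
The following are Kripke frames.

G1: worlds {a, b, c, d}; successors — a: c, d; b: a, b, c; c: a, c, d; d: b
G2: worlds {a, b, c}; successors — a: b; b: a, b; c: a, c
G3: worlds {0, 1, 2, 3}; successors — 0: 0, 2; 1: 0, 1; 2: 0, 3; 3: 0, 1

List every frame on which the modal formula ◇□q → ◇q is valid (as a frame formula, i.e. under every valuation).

This is the axiom for a generalized confluence (Geach) condition; its first-order frame correspondent is ∀x ∀y (xRy → ∃w (yRw ∧ xRw)).
G1: fails — aRd but no w with dRw and aRw.
G2: fails — cRa but no w with aRw and cRw.
G3: condition met.
Valid on: G3.

G3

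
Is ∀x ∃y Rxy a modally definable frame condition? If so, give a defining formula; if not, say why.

Yes: it is seriality, defined by the D schema □q → ◇q.
Suppose □q→◇q is valid. At any x set V(q)=W. Then □q at x, so ◇q at x, so x has a successor.

Yes, by □q → ◇q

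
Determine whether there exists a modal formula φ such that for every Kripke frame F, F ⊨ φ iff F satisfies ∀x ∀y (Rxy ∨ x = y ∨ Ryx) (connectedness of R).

No

Any modally definable frame class is closed under disjoint unions.
Take 4 disjoint single-world reflexive frames: each is trivially connected, but their disjoint union has 4 worlds with no edge between distinct components, so it is not connected.
So the class is not modally definable.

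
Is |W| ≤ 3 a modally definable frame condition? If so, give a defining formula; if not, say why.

Not modally definable

Any modally definable frame class is closed under disjoint unions.
Any modal formula valid on each of 4 disjoint one-world frames is valid on their disjoint union (validity is preserved under disjoint unions). Each one-world frame has |W|=1≤3, but the union has |W|=4.
So the class is not modally definable.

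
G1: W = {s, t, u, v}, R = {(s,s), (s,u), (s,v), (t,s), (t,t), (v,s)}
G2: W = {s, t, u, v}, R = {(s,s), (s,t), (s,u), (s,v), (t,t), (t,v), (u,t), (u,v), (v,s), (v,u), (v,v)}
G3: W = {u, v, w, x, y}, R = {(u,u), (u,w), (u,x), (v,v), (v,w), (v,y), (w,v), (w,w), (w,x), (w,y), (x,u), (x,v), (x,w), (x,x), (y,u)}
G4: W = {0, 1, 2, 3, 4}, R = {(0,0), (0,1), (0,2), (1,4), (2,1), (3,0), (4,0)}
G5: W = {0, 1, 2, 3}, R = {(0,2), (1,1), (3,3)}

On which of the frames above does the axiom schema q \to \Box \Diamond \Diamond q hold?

G2

Frame correspondent (Sahlqvist): \forall x \forall z (xRz \to \exists w (x = w \wedge z R^2 w)) — i.e. a generalized confluence (Geach) condition.
G1: fails — sRu but no w with s=w and uR²w.
G2: satisfies the condition.
G3: fails — vRy but no t with v=t and yR²t.
G4: fails — 0R2 but no w with 0=w and 2R²w.
G5: fails — 0R2 but no w with 0=w and 2R²w.
Valid on: G2.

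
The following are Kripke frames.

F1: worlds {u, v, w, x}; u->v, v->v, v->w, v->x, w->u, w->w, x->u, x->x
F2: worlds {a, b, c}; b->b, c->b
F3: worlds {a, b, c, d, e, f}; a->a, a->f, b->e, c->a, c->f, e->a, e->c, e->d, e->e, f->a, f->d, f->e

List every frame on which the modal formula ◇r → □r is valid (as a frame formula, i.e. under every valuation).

F2

The schema corresponds to partial functionality: ∀x ∀y ∀z (Rxy ∧ Rxz → y = z).
F1: fails — v sees both v and w.
F2: satisfies the condition.
F3: fails — a sees both a and f.
Valid on: F2.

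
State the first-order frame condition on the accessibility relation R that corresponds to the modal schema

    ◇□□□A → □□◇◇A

∀x ∀y ∀z ((xRy ∧ xR²z) → ∃w (yR³w ∧ zR²w))

This is a Sahlqvist (Geach-type) schema ◇^1□^3A → □^2◇^2A.
First-order correspondent: ∀x ∀y ∀z ((xRy ∧ xR²z) → ∃w (yR³w ∧ zR²w)).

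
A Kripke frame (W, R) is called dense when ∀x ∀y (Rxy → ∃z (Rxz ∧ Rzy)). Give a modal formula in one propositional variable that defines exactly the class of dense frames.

□□q → □q

This is density; the standard corresponding axiom is C4: □□q → □q.
Suppose □□q→□q is valid. Take Rxy and set V(q)={w : xR²w}. Then □□q at x, so □q at x, so q at y, i.e. ∃z(Rxz∧Rzy).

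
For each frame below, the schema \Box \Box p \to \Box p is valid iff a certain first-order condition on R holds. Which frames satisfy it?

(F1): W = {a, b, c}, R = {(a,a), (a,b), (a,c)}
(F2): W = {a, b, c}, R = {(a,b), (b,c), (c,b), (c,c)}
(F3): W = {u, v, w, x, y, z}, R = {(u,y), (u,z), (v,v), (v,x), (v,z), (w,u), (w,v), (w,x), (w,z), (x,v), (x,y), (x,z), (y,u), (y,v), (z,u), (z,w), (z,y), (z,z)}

(F1)

The schema corresponds to density: \forall x \forall y (Rxy \to \exists z (Rxz \wedge Rzy)).
(F1): ✓.
(F2): fails — Rab but no z with Raz and Rzb.
(F3): fails — Ryu but no t with Ryt and Rtu.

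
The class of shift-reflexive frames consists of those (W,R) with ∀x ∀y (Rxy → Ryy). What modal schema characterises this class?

The condition is shift-reflexivity. The T□ schema □(□ψ → ψ) defines it.
Suppose □(□ψ→ψ) is valid. Take Rxy and set V(ψ)={w : Ryw}. Then at y, □ψ holds; since □(□ψ→ψ) at x, □ψ→ψ at y, so ψ at y, i.e. Ryy.

□(□ψ → ψ)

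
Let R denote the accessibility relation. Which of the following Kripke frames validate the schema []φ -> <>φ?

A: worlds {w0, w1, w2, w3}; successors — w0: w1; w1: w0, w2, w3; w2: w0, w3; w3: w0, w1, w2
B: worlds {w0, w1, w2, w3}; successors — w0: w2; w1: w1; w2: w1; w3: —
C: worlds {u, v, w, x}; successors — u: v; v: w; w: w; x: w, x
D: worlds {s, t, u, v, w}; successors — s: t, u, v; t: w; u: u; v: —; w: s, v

A, C

Frame correspondent (Sahlqvist): forall x exists y Rxy — i.e. seriality.
A: condition met.
B: fails — world w3 has no successor.
C: condition met.
D: fails — world v has no successor.
Valid on: A, C.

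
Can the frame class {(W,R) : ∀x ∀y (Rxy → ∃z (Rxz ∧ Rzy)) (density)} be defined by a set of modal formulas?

Yes — defined by □□q → □q

This is a Sahlqvist condition; the C4 axiom □□q → □q defines it.
Suppose □□q→□q is valid. Take Rxy and set V(q)={w : xR²w}. Then □□q at x, so □q at x, so q at y, i.e. ∃z(Rxz∧Rzy).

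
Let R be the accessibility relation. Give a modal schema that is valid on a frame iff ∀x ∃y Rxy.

A defining formula is □q → ◇q (the D axiom).
Suppose □q→◇q is valid. At any x set V(q)=W. Then □q at x, so ◇q at x, so x has a successor.

□q → ◇q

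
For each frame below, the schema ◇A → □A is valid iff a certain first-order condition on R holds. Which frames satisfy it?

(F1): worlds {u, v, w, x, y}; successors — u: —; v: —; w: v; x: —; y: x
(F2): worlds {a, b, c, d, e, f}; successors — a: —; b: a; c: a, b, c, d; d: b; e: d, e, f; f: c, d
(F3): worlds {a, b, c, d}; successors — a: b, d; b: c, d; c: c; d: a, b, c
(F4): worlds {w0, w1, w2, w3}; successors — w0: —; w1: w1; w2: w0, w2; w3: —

(F1)

The schema corresponds to partial functionality: ∀x ∀y ∀z (Rxy ∧ Rxz → y = z).
(F1): ✓.
(F2): fails — c sees both a and b.
(F3): fails — a sees both b and d.
(F4): fails — w2 sees both w0 and w2.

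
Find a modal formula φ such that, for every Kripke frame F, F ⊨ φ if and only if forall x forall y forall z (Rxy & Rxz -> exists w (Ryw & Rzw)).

◇□q → □◇q

This is convergence; the standard corresponding axiom is .2: ◇□q → □◇q.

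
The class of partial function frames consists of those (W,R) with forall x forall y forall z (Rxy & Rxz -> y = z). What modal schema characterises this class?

This is partial functionality; the standard corresponding axiom is CD: ◇ψ → □ψ.

◇ψ → □ψ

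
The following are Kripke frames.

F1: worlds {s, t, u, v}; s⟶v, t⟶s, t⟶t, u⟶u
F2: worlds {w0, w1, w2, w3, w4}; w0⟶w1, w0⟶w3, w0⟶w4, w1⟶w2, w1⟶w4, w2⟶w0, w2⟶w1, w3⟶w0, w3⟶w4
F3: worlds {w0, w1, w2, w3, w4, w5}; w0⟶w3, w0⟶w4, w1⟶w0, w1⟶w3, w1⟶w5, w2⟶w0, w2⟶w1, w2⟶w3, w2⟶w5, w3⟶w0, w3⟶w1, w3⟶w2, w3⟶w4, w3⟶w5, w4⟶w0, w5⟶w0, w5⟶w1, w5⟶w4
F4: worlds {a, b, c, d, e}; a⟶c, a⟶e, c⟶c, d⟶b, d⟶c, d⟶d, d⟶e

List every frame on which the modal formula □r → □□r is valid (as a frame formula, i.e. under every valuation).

F4

The schema corresponds to transitivity: ∀x ∀y ∀z (Rxy ∧ Ryz → Rxz).
F1: fails — Rts and Rsv but not Rtv.
F2: fails — Rw1w2 and Rw2w0 but not Rw1w0.
F3: fails — Rw1w5 and Rw5w1 but not Rw1w1.
F4: satisfies the condition.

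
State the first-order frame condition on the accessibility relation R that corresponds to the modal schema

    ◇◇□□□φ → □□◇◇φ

∀x ∀y ∀z ((xR²y ∧ xR²z) → ∃w (yR³w ∧ zR²w))

This is a Sahlqvist (Geach-type) schema ◇^2□^3φ → □^2◇^2φ.
First-order correspondent: ∀x ∀y ∀z ((xR²y ∧ xR²z) → ∃w (yR³w ∧ zR²w)).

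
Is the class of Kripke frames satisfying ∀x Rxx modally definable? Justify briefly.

The condition is reflexivity. A defining modal formula is □p → p.
Suppose □p→p is valid. At any x set V(p)={w : Rxw}. Then □p holds at x, so p holds at x, i.e. Rxx.

Yes — defined by □p → p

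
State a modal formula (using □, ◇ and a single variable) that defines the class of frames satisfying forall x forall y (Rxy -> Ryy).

A defining formula is □(□ψ → ψ) (the T□ axiom).
Suppose □(□ψ→ψ) is valid. Take Rxy and set V(ψ)={w : Ryw}. Then at y, □ψ holds; since □(□ψ→ψ) at x, □ψ→ψ at y, so ψ at y, i.e. Ryy.

□(□ψ → ψ)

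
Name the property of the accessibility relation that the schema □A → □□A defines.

This is the 4 axiom.
Its frame correspondent is transitivity — ∀x ∀y ∀z (Rxy ∧ Ryz → Rxz).

transitivity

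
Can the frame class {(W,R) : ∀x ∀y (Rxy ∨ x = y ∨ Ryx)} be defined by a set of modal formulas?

Not modally definable

Modal frame validity is preserved under disjoint unions.
Take 2 disjoint single-world reflexive frames: each is trivially connected, but their disjoint union has 2 worlds with no edge between distinct components, so it is not connected.
So the class is not modally definable.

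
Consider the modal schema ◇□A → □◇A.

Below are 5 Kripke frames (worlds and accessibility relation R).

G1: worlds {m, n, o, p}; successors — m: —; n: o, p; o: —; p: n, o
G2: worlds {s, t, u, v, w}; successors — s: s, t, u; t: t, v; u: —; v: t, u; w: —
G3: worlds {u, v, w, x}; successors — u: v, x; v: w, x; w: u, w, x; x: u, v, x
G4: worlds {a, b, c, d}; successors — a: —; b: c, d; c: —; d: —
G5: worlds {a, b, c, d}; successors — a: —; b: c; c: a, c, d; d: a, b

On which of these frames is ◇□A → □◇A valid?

G3

This is the axiom for convergence; its first-order frame correspondent is ∀x ∀y ∀z (Rxy ∧ Rxz → ∃w (Ryw ∧ Rzw)).
G1: fails — Rno and Rno but o and o have no common successor.
G2: fails — Rsu and Rsu but u and u have no common successor.
G3: ✓.
G4: fails — Rbc and Rbc but c and c have no common successor.
G5: fails — Rcc and Rca but c and a have no common successor.
Valid on: G3.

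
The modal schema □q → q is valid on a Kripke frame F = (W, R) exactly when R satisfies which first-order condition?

reflexivity

Suppose □q→q is valid. At any x set V(q)={w : Rxw}. Then □q holds at x, so q holds at x, i.e. Rxx.
Conversely, on a frame with reflexivity the schema holds at every world under every valuation.
Frame condition: ∀x Rxx.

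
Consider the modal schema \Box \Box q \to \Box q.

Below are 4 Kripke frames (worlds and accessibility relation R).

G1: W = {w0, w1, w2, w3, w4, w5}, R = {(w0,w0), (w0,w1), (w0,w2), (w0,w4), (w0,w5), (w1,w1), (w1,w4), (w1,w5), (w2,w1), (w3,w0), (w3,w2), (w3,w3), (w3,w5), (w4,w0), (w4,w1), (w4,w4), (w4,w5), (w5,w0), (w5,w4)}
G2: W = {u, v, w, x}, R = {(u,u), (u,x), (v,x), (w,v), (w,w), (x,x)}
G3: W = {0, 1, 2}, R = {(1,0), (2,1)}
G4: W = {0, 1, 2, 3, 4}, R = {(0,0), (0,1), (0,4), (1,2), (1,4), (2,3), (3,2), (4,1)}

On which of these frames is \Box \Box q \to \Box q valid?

This is the axiom for density; its first-order frame correspondent is \forall x \forall y (Rxy \to \exists z (Rxz \wedge Rzy)).
G1: satisfies the condition.
G2: satisfies the condition.
G3: fails — R10 but no z with R1z and Rz0.
G4: fails — R32 but no z with R3z and Rz2.

G1, G2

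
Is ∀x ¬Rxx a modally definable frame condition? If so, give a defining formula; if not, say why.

Modal frame validity is preserved under surjective bounded morphisms.
The 5-cycle (worlds a,b,c,d,e with a→b→c→d→e→a) is irreflexive, and the map sending every world to a single reflexive point • is a surjective bounded morphism (forth: every edge maps to (•,•); back: every world has a successor). So any modal formula valid on the 5-cycle is also valid on the reflexive point, which is not irreflexive.
So the class is not modally definable.

No — not modally definable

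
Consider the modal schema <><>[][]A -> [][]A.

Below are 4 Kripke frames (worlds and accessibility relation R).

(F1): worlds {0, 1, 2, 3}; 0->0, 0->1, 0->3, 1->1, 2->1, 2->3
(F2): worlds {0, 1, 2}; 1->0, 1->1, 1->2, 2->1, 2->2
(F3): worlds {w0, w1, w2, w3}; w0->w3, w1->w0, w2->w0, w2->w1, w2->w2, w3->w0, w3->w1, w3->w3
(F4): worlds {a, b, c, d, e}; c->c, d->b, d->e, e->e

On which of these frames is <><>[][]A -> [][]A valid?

(F4)

The schema corresponds to a generalized confluence (Geach) condition: forall x forall y forall z ((x R^2 y & x R^2 z) -> exists w (y R^2 w & z = w)).
(F1): fails — 0R²1, 0R²0 but no w with 1R²w and 0=w.
(F2): fails — 1R²0, 1R²0 but no w with 0R²w and 0=w.
(F3): fails — w0R²w1, w0R²w0 but no w with w1R²w and w0=w.
(F4): condition met.
Valid on: (F4).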